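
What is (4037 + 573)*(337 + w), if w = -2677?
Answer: -10787400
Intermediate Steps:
(4037 + 573)*(337 + w) = (4037 + 573)*(337 - 2677) = 4610*(-2340) = -10787400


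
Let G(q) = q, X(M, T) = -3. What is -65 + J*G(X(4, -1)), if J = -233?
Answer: 634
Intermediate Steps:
-65 + J*G(X(4, -1)) = -65 - 233*(-3) = -65 + 699 = 634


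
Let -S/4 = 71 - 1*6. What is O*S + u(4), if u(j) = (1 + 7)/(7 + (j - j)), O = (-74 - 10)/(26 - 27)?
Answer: -152872/7 ≈ -21839.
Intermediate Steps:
O = 84 (O = -84/(-1) = -84*(-1) = 84)
S = -260 (S = -4*(71 - 1*6) = -4*(71 - 6) = -4*65 = -260)
u(j) = 8/7 (u(j) = 8/(7 + 0) = 8/7)
O*S + u(4) = 84*(-260) + 8/7 = -21840 + 8/7 = -152872/7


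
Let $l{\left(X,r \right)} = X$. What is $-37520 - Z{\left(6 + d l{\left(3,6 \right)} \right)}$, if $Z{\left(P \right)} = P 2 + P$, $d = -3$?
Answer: $-37511$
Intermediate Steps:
$Z{\left(P \right)} = 3 P$ ($Z{\left(P \right)} = 2 P + P = 3 P$)
$-37520 - Z{\left(6 + d l{\left(3,6 \right)} \right)} = -37520 - 3 \left(6 - 9\right) = -37520 - 3 \left(-3\right) = -37520 - -9 = -37520 + 9 = -37511$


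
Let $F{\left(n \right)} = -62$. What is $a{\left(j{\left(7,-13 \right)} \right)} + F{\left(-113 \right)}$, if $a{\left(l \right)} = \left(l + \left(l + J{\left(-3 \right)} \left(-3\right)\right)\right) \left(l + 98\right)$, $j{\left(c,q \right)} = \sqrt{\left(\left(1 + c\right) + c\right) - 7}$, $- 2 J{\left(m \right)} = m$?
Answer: $-487 + 383 \sqrt{2} \approx 54.644$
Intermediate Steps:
$J{\left(m \right)} = - \frac{m}{2}$
$j{\left(c,q \right)} = \sqrt{-6 + 2 c}$ ($j{\left(c,q \right)} = \sqrt{\left(1 + 2 c\right) - 7} = \sqrt{-6 + 2 c}$)
$a{\left(l \right)} = \left(98 + l\right) \left(- \frac{9}{2} + 2 l\right)$ ($a{\left(l \right)} = \left(l + \left(l + \left(- \frac{1}{2}\right) \left(-3\right) \left(-3\right)\right)\right) \left(l + 98\right) = \left(l + \left(l + \frac{3}{2} \left(-3\right)\right)\right) \left(98 + l\right) = \left(l + \left(l - \frac{9}{2}\right)\right) \left(98 + l\right) = \left(l + \left(- \frac{9}{2} + l\right)\right) \left(98 + l\right) = \left(- \frac{9}{2} + 2 l\right) \left(98 + l\right) = \left(98 + l\right) \left(- \frac{9}{2} + 2 l\right)$)
$a{\left(j{\left(7,-13 \right)} \right)} + F{\left(-113 \right)} = \left(-441 + 2 \left(\sqrt{-6 + 2 \cdot 7}\right)^{2} + \frac{383 \sqrt{-6 + 2 \cdot 7}}{2}\right) - 62 = \left(-441 + 2 \left(\sqrt{-6 + 14}\right)^{2} + \frac{383 \sqrt{-6 + 14}}{2}\right) - 62 = \left(-441 + 2 \left(\sqrt{8}\right)^{2} + \frac{383 \sqrt{8}}{2}\right) - 62 = \left(-441 + 2 \left(2 \sqrt{2}\right)^{2} + \frac{383 \cdot 2 \sqrt{2}}{2}\right) - 62 = \left(-441 + 2 \cdot 8 + 383 \sqrt{2}\right) - 62 = \left(-441 + 16 + 383 \sqrt{2}\right) - 62 = \left(-425 + 383 \sqrt{2}\right) - 62 = -487 + 383 \sqrt{2}$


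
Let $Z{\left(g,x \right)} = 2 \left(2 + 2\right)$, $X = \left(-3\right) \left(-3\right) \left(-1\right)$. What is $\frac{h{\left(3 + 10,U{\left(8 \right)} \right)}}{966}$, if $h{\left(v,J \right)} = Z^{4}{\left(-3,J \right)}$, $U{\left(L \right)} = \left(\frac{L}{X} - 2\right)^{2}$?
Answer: $\frac{2048}{483} \approx 4.2402$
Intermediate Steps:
$X = -9$ ($X = 9 \left(-1\right) = -9$)
$Z{\left(g,x \right)} = 8$ ($Z{\left(g,x \right)} = 2 \cdot 4 = 8$)
$U{\left(L \right)} = \left(-2 - \frac{L}{9}\right)^{2}$ ($U{\left(L \right)} = \left(\frac{L}{-9} - 2\right)^{2} = \left(L \left(- \frac{1}{9}\right) - 2\right)^{2} = \left(- \frac{L}{9} - 2\right)^{2} = \left(-2 - \frac{L}{9}\right)^{2}$)
$h{\left(v,J \right)} = 4096$ ($h{\left(v,J \right)} = 8^{4} = 4096$)
$\frac{h{\left(3 + 10,U{\left(8 \right)} \right)}}{966} = \frac{4096}{966} = 4096 \cdot \frac{1}{966} = \frac{2048}{483}$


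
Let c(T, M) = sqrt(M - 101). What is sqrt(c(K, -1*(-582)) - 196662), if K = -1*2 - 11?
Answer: sqrt(-196662 + sqrt(481)) ≈ 443.44*I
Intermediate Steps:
K = -13 (K = -2 - 11 = -13)
c(T, M) = sqrt(-101 + M)
sqrt(c(K, -1*(-582)) - 196662) = sqrt(sqrt(-101 - 1*(-582)) - 196662) = sqrt(sqrt(-101 + 582) - 196662) = sqrt(sqrt(481) - 196662) = sqrt(-196662 + sqrt(481))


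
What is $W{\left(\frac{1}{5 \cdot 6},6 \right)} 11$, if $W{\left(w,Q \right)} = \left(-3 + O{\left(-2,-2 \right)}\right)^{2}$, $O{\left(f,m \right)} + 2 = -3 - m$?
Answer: $396$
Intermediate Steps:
$O{\left(f,m \right)} = -5 - m$ ($O{\left(f,m \right)} = -2 - \left(3 + m\right) = -5 - m$)
$W{\left(w,Q \right)} = 36$ ($W{\left(w,Q \right)} = \left(-3 - 3\right)^{2} = \left(-6\right)^{2} = 36$)
$W{\left(\frac{1}{5 \cdot 6},6 \right)} 11 = 36 \cdot 11 = 396$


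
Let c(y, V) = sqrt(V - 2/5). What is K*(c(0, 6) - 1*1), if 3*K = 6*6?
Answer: -12 + 24*sqrt(35)/5 ≈ 16.397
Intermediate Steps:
c(y, V) = sqrt(-2/5 + V) (c(y, V) = sqrt(V - 2*1/5) = sqrt(V - 2/5) = sqrt(-2/5 + V))
K = 12 (K = (6*6)/3 = (1/3)*36 = 12)
K*(c(0, 6) - 1*1) = 12*(sqrt(-10 + 25*6)/5 - 1*1) = 12*(sqrt(-10 + 150)/5 - 1) = 12*(sqrt(140)/5 - 1) = 12*((2*sqrt(35))/5 - 1) = 12*(2*sqrt(35)/5 - 1) = 12*(-1 + 2*sqrt(35)/5) = -12 + 24*sqrt(35)/5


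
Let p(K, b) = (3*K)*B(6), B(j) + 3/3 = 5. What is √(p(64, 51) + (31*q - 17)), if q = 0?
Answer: √751 ≈ 27.404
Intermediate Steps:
B(j) = 4 (B(j) = -1 + 5 = 4)
p(K, b) = 12*K (p(K, b) = (3*K)*4 = 12*K)
√(p(64, 51) + (31*q - 17)) = √(12*64 + (31*0 - 17)) = √(768 + (0 - 17)) = √(768 - 17) = √751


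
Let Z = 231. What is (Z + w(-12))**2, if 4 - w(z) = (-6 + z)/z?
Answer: 218089/4 ≈ 54522.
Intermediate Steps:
w(z) = 4 - (-6 + z)/z
(Z + w(-12))**2 = (231 + (3 + 6/(-12)))**2 = (231 + (3 + 6*(-1/12)))**2 = (231 + (3 - 1/2))**2 = (231 + 5/2)**2 = (467/2)**2 = 218089/4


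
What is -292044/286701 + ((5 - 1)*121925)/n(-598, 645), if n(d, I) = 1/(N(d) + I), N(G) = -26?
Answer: 28850367934752/95567 ≈ 3.0189e+8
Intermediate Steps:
n(d, I) = 1/(-26 + I)
-292044/286701 + ((5 - 1)*121925)/n(-598, 645) = -292044/286701 + ((5 - 1)*121925)/(1/(-26 + 645)) = -292044*1/286701 + (4*121925)/(1/619) = -97348/95567 + 487700/(1/619) = -97348/95567 + 487700*619 = -97348/95567 + 301886300 = 28850367934752/95567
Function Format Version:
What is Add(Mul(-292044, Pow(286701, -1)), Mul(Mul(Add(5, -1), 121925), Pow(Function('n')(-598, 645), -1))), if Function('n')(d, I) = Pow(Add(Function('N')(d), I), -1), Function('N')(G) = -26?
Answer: Rational(28850367934752, 95567) ≈ 3.0189e+8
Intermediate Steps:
Function('n')(d, I) = Pow(Add(-26, I), -1)
Add(Mul(-292044, Pow(286701, -1)), Mul(Mul(Add(5, -1), 121925), Pow(Function('n')(-598, 645), -1))) = Add(Mul(-292044, Pow(286701, -1)), Mul(Mul(Add(5, -1), 121925), Pow(Pow(Add(-26, 645), -1), -1))) = Add(Mul(-292044, Rational(1, 286701)), Mul(Mul(4, 121925), Pow(Pow(619, -1), -1))) = Add(Rational(-97348, 95567), Mul(487700, Pow(Rational(1, 619), -1))) = Add(Rational(-97348, 95567), Mul(487700, 619)) = Add(Rational(-97348, 95567), 301886300) = Rational(28850367934752, 95567)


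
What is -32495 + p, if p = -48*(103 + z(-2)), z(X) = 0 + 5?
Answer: -37679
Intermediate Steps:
z(X) = 5
p = -5184 (p = -48*(103 + 5) = -48*108 = -5184)
-32495 + p = -32495 - 5184 = -37679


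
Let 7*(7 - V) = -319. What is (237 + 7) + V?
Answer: 2076/7 ≈ 296.57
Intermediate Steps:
V = 368/7 (V = 7 - ⅐*(-319) = 7 + 319/7 = 368/7 ≈ 52.571)
(237 + 7) + V = (237 + 7) + 368/7 = 244 + 368/7 = 2076/7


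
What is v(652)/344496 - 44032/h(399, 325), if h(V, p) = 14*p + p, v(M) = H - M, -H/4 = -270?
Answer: -421298927/46650500 ≈ -9.0310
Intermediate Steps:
H = 1080 (H = -4*(-270) = 1080)
v(M) = 1080 - M
h(V, p) = 15*p
v(652)/344496 - 44032/h(399, 325) = (1080 - 1*652)/344496 - 44032/(15*325) = (1080 - 652)*(1/344496) - 44032/4875 = 428*(1/344496) - 44032*1/4875 = 107/86124 - 44032/4875 = -421298927/46650500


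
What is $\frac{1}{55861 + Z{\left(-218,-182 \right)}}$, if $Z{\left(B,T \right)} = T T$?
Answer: $\frac{1}{88985} \approx 1.1238 \cdot 10^{-5}$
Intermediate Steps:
$Z{\left(B,T \right)} = T^{2}$
$\frac{1}{55861 + Z{\left(-218,-182 \right)}} = \frac{1}{55861 + \left(-182\right)^{2}} = \frac{1}{55861 + 33124} = \frac{1}{88985}$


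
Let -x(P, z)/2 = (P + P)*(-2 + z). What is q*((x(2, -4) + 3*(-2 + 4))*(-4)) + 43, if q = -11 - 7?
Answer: 3931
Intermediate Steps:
x(P, z) = -4*P*(-2 + z) (x(P, z) = -2*(P + P)*(-2 + z) = -2*2*P*(-2 + z) = -4*P*(-2 + z))
q = -18
q*((x(2, -4) + 3*(-2 + 4))*(-4)) + 43 = -18*(4*2*(2 - 1*(-4)) + 3*(-2 + 4))*(-4) + 43 = -18*(4*2*(2 + 4) + 3*2)*(-4) + 43 = -18*(4*2*6 + 6)*(-4) + 43 = -18*(48 + 6)*(-4) + 43 = -972*(-4) + 43 = -18*(-216) + 43 = 3888 + 43 = 3931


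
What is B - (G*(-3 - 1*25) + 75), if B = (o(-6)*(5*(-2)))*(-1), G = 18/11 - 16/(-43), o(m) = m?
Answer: -37255/473 ≈ -78.763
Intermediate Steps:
G = 950/473 (G = 18*(1/11) - 16*(-1/43) = 18/11 + 16/43 = 950/473 ≈ 2.0085)
B = -60 (B = -30*(-2)*(-1) = -6*(-10)*(-1) = 60*(-1) = -60)
B - (G*(-3 - 1*25) + 75) = -60 - (950*(-3 - 1*25)/473 + 75) = -60 - (950*(-3 - 25)/473 + 75) = -60 - ((950/473)*(-28) + 75) = -60 - (-26600/473 + 75) = -60 - 1*8875/473 = -60 - 8875/473 = -37255/473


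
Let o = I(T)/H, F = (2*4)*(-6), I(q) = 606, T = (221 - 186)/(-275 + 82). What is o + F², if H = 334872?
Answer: 128590949/55812 ≈ 2304.0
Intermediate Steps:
T = -35/193 (T = 35/(-193) = 35*(-1/193) = -35/193 ≈ -0.18135)
F = -48 (F = 8*(-6) = -48)
o = 101/55812 (o = 606/334872 = 606*(1/334872) = 101/55812 ≈ 0.0018096)
o + F² = 101/55812 + (-48)² = 101/55812 + 2304 = 128590949/55812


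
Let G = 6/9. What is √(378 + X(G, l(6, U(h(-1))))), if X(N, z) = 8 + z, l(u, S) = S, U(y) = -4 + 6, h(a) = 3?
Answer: 2*√97 ≈ 19.698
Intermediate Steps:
U(y) = 2
G = ⅔ (G = 6*(⅑) = ⅔ ≈ 0.66667)
√(378 + X(G, l(6, U(h(-1))))) = √(378 + (8 + 2)) = √(378 + 10) = √388 = 2*√97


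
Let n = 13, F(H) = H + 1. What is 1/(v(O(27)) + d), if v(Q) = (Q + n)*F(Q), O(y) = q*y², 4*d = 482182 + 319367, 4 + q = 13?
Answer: 4/173355901 ≈ 2.3074e-8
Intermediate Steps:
q = 9 (q = -4 + 13 = 9)
F(H) = 1 + H
d = 801549/4 (d = (482182 + 319367)/4 = (¼)*801549 = 801549/4 ≈ 2.0039e+5)
O(y) = 9*y²
v(Q) = (1 + Q)*(13 + Q) (v(Q) = (Q + 13)*(1 + Q) = (13 + Q)*(1 + Q) = (1 + Q)*(13 + Q))
1/(v(O(27)) + d) = 1/((1 + 9*27²)*(13 + 9*27²) + 801549/4) = 1/((1 + 9*729)*(13 + 9*729) + 801549/4) = 1/((1 + 6561)*(13 + 6561) + 801549/4) = 1/(6562*6574 + 801549/4) = 1/(43138588 + 801549/4) = 1/(173355901/4) = 4/173355901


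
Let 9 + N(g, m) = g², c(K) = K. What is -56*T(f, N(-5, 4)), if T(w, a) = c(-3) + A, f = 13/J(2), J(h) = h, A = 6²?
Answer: -1848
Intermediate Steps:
A = 36
N(g, m) = -9 + g²
f = 13/2 ≈ 6.5000
T(w, a) = 33 (T(w, a) = -3 + 36 = 33)
-56*T(f, N(-5, 4)) = -56*33 = -1848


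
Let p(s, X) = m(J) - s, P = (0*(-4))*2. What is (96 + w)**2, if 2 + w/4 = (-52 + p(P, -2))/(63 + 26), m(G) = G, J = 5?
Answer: 58430736/7921 ≈ 7376.7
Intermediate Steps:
P = 0 (P = 0*2 = 0)
p(s, X) = 5 - s
w = -900/89 (w = -8 + 4*((-52 + (5 - 1*0))/(63 + 26)) = -8 + 4*((-52 + (5 + 0))/89) = -8 + 4*((-52 + 5)*(1/89)) = -8 + 4*(-47*1/89) = -8 + 4*(-47/89) = -8 - 188/89 = -900/89 ≈ -10.112)
(96 + w)**2 = (96 - 900/89)**2 = (7644/89)**2 = 58430736/7921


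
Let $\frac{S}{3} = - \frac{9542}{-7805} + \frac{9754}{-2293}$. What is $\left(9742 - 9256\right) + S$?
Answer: $\frac{8535125898}{17896865} \approx 476.91$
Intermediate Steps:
$S = - \frac{162750492}{17896865}$ ($S = 3 \left(- \frac{9542}{-7805} + \frac{9754}{-2293}\right) = 3 \left(\left(-9542\right) \left(- \frac{1}{7805}\right) + 9754 \left(- \frac{1}{2293}\right)\right) = 3 \left(\frac{9542}{7805} - \frac{9754}{2293}\right) = 3 \left(- \frac{54250164}{17896865}\right) = - \frac{162750492}{17896865} \approx -9.0938$)
$\left(9742 - 9256\right) + S = \left(9742 - 9256\right) - \frac{162750492}{17896865} = 486 - \frac{162750492}{17896865} = \frac{8535125898}{17896865}$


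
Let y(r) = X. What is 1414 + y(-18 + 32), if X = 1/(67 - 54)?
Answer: 18383/13 ≈ 1414.1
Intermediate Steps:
X = 1/13 ≈ 0.076923
y(r) = 1/13
1414 + y(-18 + 32) = 1414 + 1/13 = 18383/13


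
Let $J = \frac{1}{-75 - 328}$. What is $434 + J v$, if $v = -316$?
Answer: $\frac{175218}{403} \approx 434.78$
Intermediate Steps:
$J = - \frac{1}{403}$ ($J = \frac{1}{-403} = - \frac{1}{403} \approx -0.0024814$)
$434 + J v = 434 - - \frac{316}{403} = 434 + \frac{316}{403} = \frac{175218}{403}$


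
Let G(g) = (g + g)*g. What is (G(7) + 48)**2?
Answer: 21316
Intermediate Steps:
G(g) = 2*g**2 (G(g) = (2*g)*g = 2*g**2)
(G(7) + 48)**2 = (2*7**2 + 48)**2 = (2*49 + 48)**2 = (98 + 48)**2 = 146**2 = 21316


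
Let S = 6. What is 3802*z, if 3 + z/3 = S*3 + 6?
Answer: 239526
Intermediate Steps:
z = 63 (z = -9 + 3*(6*3 + 6) = -9 + 3*(18 + 6) = -9 + 3*24 = -9 + 72 = 63)
3802*z = 3802*63 = 239526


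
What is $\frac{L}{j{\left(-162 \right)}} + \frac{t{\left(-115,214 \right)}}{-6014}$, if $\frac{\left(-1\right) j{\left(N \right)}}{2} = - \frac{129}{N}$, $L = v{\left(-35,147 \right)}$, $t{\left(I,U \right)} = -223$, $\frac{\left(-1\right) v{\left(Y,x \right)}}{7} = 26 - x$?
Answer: $- \frac{137524577}{258602} \approx -531.8$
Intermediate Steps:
$v{\left(Y,x \right)} = -182 + 7 x$ ($v{\left(Y,x \right)} = - 7 \left(26 - x\right) = -182 + 7 x$)
$L = 847$ ($L = -182 + 7 \cdot 147 = -182 + 1029 = 847$)
$j{\left(N \right)} = \frac{258}{N}$ ($j{\left(N \right)} = - 2 \left(- \frac{129}{N}\right) = \frac{258}{N}$)
$\frac{L}{j{\left(-162 \right)}} + \frac{t{\left(-115,214 \right)}}{-6014} = \frac{847}{258 \frac{1}{-162}} - \frac{223}{-6014} = \frac{847}{258 \left(- \frac{1}{162}\right)} - - \frac{223}{6014} = \frac{847}{- \frac{43}{27}} + \frac{223}{6014} = 847 \left(- \frac{27}{43}\right) + \frac{223}{6014} = - \frac{22869}{43} + \frac{223}{6014} = - \frac{137524577}{258602}$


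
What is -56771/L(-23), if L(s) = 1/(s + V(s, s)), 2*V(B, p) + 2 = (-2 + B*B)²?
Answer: -15764228051/2 ≈ -7.8821e+9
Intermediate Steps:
V(B, p) = -1 + (-2 + B²)²/2 (V(B, p) = -1 + (-2 + B*B)²/2 = -1 + (-2 + B²)²/2)
L(s) = 1/(-1 + s + (-2 + s²)²/2) (L(s) = 1/(s + (-1 + (-2 + s²)²/2)) = 1/(-1 + s + (-2 + s²)²/2))
-56771/L(-23) = -(-1362504 + 56771*(-2 + (-23)²)²/2) = -(-1362504 + 56771*(-2 + 529)²/2) = -56771/(2/(-2 + 527² - 46)) = -56771/(2/(-2 + 277729 - 46)) = -56771/(2/277681) = -56771/(2*(1/277681)) = -56771/2/277681 = -56771*277681/2 = -15764228051/2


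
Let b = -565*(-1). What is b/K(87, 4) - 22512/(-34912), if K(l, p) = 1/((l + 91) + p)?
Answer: 224376467/2182 ≈ 1.0283e+5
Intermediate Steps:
b = 565
K(l, p) = 1/(91 + l + p) (K(l, p) = 1/((91 + l) + p) = 1/(91 + l + p))
b/K(87, 4) - 22512/(-34912) = 565/(1/(91 + 87 + 4)) - 22512/(-34912) = 565/(1/182) - 22512*(-1/34912) = 565/(1/182) + 1407/2182 = 565*182 + 1407/2182 = 102830 + 1407/2182 = 224376467/2182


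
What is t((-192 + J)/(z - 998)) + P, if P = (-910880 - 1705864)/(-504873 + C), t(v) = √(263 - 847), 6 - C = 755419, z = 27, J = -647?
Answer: 1308372/630143 + 2*I*√146 ≈ 2.0763 + 24.166*I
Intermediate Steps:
C = -755413 (C = 6 - 1*755419 = 6 - 755419 = -755413)
t(v) = 2*I*√146 (t(v) = √(-584) = 2*I*√146)
P = 1308372/630143 (P = (-910880 - 1705864)/(-504873 - 755413) = -2616744/(-1260286) = -2616744*(-1/1260286) = 1308372/630143 ≈ 2.0763)
t((-192 + J)/(z - 998)) + P = 2*I*√146 + 1308372/630143 = 1308372/630143 + 2*I*√146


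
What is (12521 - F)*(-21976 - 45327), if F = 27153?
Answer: 984777496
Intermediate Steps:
(12521 - F)*(-21976 - 45327) = (12521 - 1*27153)*(-21976 - 45327) = (12521 - 27153)*(-67303) = -14632*(-67303) = 984777496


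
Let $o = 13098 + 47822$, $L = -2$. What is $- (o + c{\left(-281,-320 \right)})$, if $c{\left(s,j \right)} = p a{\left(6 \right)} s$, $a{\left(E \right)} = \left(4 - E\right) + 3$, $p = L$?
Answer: $-61482$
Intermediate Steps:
$p = -2$
$o = 60920$
$a{\left(E \right)} = 7 - E$
$c{\left(s,j \right)} = - 2 s$ ($c{\left(s,j \right)} = - 2 \left(7 - 6\right) s = \left(-2\right) 1 s = - 2 s$)
$- (o + c{\left(-281,-320 \right)}) = - (60920 - -562) = - (60920 + 562) = \left(-1\right) 61482 = -61482$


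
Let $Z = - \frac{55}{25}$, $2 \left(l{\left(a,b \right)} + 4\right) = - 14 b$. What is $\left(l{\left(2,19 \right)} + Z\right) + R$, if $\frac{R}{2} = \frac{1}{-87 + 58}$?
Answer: $- \frac{20194}{145} \approx -139.27$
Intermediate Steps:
$l{\left(a,b \right)} = -4 - 7 b$ ($l{\left(a,b \right)} = -4 + \frac{\left(-14\right) b}{2} = -4 - 7 b$)
$R = - \frac{2}{29}$ ($R = \frac{2}{-87 + 58} = \frac{2}{-29} = 2 \left(- \frac{1}{29}\right) = - \frac{2}{29} \approx -0.068966$)
$Z = - \frac{11}{5}$ ($Z = \left(-55\right) \frac{1}{25} = - \frac{11}{5} \approx -2.2$)
$\left(l{\left(2,19 \right)} + Z\right) + R = \left(\left(-4 - 133\right) - \frac{11}{5}\right) - \frac{2}{29} = \left(-137 - \frac{11}{5}\right) - \frac{2}{29} = - \frac{696}{5} - \frac{2}{29} = - \frac{20194}{145}$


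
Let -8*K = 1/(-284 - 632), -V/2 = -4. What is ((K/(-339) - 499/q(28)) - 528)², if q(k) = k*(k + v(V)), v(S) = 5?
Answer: 1135703727466881876241/4065455939421184 ≈ 2.7935e+5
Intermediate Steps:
V = 8 (V = -2*(-4) = 8)
q(k) = k*(5 + k) (q(k) = k*(k + 5) = k*(5 + k))
K = 1/7328 (K = -1/(8*(-284 - 632)) = -⅛/(-916) = -⅛*(-1/916) = 1/7328 ≈ 0.00013646)
((K/(-339) - 499/q(28)) - 528)² = (((1/7328)/(-339) - 499*1/(28*(5 + 28))) - 528)² = (((1/7328)*(-1/339) - 499/(28*33)) - 528)² = ((-1/2484192 - 499/924) - 528)² = (-34433687/63760928 - 528)² = (-33700203671/63760928)² = 1135703727466881876241/4065455939421184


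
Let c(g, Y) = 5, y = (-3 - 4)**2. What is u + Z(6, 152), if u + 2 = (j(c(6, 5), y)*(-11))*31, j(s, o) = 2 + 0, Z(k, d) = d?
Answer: -532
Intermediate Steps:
y = 49 (y = (-7)**2 = 49)
j(s, o) = 2
u = -684 (u = -2 + (2*(-11))*31 = -2 - 22*31 = -2 - 682 = -684)
u + Z(6, 152) = -684 + 152 = -532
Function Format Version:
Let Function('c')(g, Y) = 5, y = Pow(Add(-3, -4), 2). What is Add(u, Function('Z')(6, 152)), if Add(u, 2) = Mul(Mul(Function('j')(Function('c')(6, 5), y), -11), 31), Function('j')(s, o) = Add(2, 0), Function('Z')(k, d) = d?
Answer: -532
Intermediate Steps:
y = 49 (y = Pow(-7, 2) = 49)
Function('j')(s, o) = 2
u = -684 (u = Add(-2, Mul(Mul(2, -11), 31)) = Add(-2, Mul(-22, 31)) = Add(-2, -682) = -684)
Add(u, Function('Z')(6, 152)) = Add(-684, 152) = -532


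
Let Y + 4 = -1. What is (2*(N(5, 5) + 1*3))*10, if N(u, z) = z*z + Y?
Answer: 460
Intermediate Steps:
Y = -5 (Y = -4 - 1 = -5)
N(u, z) = -5 + z² (N(u, z) = z*z - 5 = z² - 5 = -5 + z²)
(2*(N(5, 5) + 1*3))*10 = (2*((-5 + 5²) + 1*3))*10 = (2*((-5 + 25) + 3))*10 = (2*(20 + 3))*10 = (2*23)*10 = 46*10 = 460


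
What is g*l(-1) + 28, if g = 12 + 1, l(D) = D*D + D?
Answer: 28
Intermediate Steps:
l(D) = D + D² (l(D) = D² + D = D + D²)
g = 13
g*l(-1) + 28 = 13*(-(1 - 1)) + 28 = 13*(-1*0) + 28 = 13*0 + 28 = 0 + 28 = 28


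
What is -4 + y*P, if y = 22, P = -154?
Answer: -3392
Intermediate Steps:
-4 + y*P = -4 + 22*(-154) = -4 - 3388 = -3392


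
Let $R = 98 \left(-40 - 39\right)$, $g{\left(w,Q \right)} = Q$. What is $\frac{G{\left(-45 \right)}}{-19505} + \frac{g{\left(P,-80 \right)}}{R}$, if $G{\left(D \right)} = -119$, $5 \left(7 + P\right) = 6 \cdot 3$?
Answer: $\frac{1240849}{75503855} \approx 0.016434$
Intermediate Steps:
$P = - \frac{17}{5}$ ($P = -7 + \frac{6 \cdot 3}{5} = -7 + \frac{1}{5} \cdot 18 = -7 + \frac{18}{5} = - \frac{17}{5} \approx -3.4$)
$R = -7742$ ($R = 98 \left(-79\right) = -7742$)
$\frac{G{\left(-45 \right)}}{-19505} + \frac{g{\left(P,-80 \right)}}{R} = - \frac{119}{-19505} - \frac{80}{-7742} = \left(-119\right) \left(- \frac{1}{19505}\right) - - \frac{40}{3871} = \frac{119}{19505} + \frac{40}{3871} = \frac{1240849}{75503855}$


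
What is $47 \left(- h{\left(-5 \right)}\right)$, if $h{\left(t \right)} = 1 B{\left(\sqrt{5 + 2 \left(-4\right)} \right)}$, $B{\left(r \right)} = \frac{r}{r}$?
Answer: $-47$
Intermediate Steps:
$B{\left(r \right)} = 1$
$h{\left(t \right)} = 1$ ($h{\left(t \right)} = 1 \cdot 1 = 1$)
$47 \left(- h{\left(-5 \right)}\right) = 47 \left(\left(-1\right) 1\right) = 47 \left(-1\right) = -47$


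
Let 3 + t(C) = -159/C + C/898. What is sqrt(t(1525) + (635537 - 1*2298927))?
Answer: I*sqrt(124780524093241446)/273890 ≈ 1289.7*I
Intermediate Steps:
t(C) = -3 - 159/C + C/898 (t(C) = -3 + (-159/C + C/898) = -3 - 159/C + C/898)
sqrt(t(1525) + (635537 - 1*2298927)) = sqrt((-3 - 159/1525 + (1/898)*1525) + (635537 - 1*2298927)) = sqrt((-3 - 159*1/1525 + 1525/898) + (635537 - 2298927)) = sqrt((-3 - 159/1525 + 1525/898) - 1663390) = sqrt(-1925507/1369450 - 1663390) = sqrt(-2277931361007/1369450) = I*sqrt(124780524093241446)/273890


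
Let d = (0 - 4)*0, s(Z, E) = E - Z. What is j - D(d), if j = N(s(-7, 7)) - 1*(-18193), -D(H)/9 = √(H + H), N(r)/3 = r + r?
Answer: 18277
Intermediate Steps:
N(r) = 6*r (N(r) = 3*(r + r) = 3*(2*r) = 6*r)
d = 0 (d = -4*0 = 0)
D(H) = -9*√2*√H (D(H) = -9*√(H + H) = -9*√2*√H)
j = 18277 (j = 6*(7 - 1*(-7)) - 1*(-18193) = 6*(7 + 7) + 18193 = 6*14 + 18193 = 84 + 18193 = 18277)
j - D(d) = 18277 - (-9)*√2*√0 = 18277 - (-9)*√2*0 = 18277 - 1*0 = 18277 + 0 = 18277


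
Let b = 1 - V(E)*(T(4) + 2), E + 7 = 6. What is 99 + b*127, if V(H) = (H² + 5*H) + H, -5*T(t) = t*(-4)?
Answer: 3528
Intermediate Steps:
E = -1 (E = -7 + 6 = -1)
T(t) = 4*t/5 (T(t) = -t*(-4)/5 = -(-4)*t/5 = 4*t/5)
V(H) = H² + 6*H
b = 27 (b = 1 - (-(6 - 1))*((⅘)*4 + 2) = 1 - (-1*5)*(16/5 + 2) = 1 - (-5)*26/5 = 1 - 1*(-26) = 1 + 26 = 27)
99 + b*127 = 99 + 27*127 = 99 + 3429 = 3528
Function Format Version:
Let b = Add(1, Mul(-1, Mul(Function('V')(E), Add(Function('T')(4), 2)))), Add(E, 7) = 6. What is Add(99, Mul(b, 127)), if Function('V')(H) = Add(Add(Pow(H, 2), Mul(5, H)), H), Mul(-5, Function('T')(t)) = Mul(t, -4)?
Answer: 3528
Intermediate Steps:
E = -1 (E = Add(-7, 6) = -1)
Function('T')(t) = Mul(Rational(4, 5), t) (Function('T')(t) = Mul(Rational(-1, 5), Mul(t, -4)) = Mul(Rational(-1, 5), Mul(-4, t)) = Mul(Rational(4, 5), t))
Function('V')(H) = Add(Pow(H, 2), Mul(6, H))
b = 27 (b = Add(1, Mul(-1, Mul(Mul(-1, Add(6, -1)), Add(Mul(Rational(4, 5), 4), 2)))) = Add(1, Mul(-1, Mul(Mul(-1, 5), Add(Rational(16, 5), 2)))) = Add(1, Mul(-1, Mul(-5, Rational(26, 5)))) = Add(1, Mul(-1, -26)) = Add(1, 26) = 27)
Add(99, Mul(b, 127)) = Add(99, Mul(27, 127)) = Add(99, 3429) = 3528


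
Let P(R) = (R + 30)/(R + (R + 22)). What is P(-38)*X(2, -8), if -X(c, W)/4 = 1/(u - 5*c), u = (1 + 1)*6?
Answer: -8/27 ≈ -0.29630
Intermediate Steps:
u = 12 (u = 2*6 = 12)
X(c, W) = -4/(12 - 5*c)
P(R) = (30 + R)/(22 + 2*R) (P(R) = (30 + R)/(R + (22 + R)) = (30 + R)/(22 + 2*R))
P(-38)*X(2, -8) = ((30 - 38)/(2*(11 - 38)))*(4/(-12 + 5*2)) = ((1/2)*(-8)/(-27))*(4/(-12 + 10)) = ((1/2)*(-1/27)*(-8))*(4/(-2)) = 4*(4*(-1/2))/27 = (4/27)*(-2) = -8/27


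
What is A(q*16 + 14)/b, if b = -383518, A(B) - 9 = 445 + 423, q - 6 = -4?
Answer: -877/383518 ≈ -0.0022867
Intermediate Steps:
q = 2 (q = 6 - 4 = 2)
A(B) = 877 (A(B) = 9 + (445 + 423) = 9 + 868 = 877)
A(q*16 + 14)/b = 877/(-383518) = 877*(-1/383518) = -877/383518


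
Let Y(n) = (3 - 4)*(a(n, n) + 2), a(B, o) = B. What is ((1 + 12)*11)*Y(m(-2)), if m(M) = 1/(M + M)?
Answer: -1001/4 ≈ -250.25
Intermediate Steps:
m(M) = 1/(2*M)
Y(n) = -2 - n (Y(n) = (3 - 4)*(n + 2) = -(2 + n) = -2 - n)
((1 + 12)*11)*Y(m(-2)) = ((1 + 12)*11)*(-2 - 1/(2*(-2))) = (13*11)*(-2 - (-1)/(2*2)) = 143*(-2 - 1*(-¼)) = 143*(-2 + ¼) = 143*(-7/4) = -1001/4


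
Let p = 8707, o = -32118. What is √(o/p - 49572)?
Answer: I*√3758424630054/8707 ≈ 222.66*I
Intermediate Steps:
√(o/p - 49572) = √(-32118/8707 - 49572) = √(-431655522/8707) = I*√3758424630054/8707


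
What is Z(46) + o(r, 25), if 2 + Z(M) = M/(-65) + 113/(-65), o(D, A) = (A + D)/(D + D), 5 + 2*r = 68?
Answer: -29069/8190 ≈ -3.5493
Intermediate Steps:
r = 63/2 (r = -5/2 + (½)*68 = -5/2 + 34 = 63/2 ≈ 31.500)
o(D, A) = (A + D)/(2*D) (o(D, A) = (A + D)/((2*D)) = (A + D)*(1/(2*D)) = (A + D)/(2*D))
Z(M) = -243/65 - M/65 (Z(M) = -2 + (M/(-65) + 113/(-65)) = -2 + (M*(-1/65) + 113*(-1/65)) = -2 + (-M/65 - 113/65) = -2 + (-113/65 - M/65) = -243/65 - M/65)
Z(46) + o(r, 25) = (-243/65 - 1/65*46) + (25 + 63/2)/(2*(63/2)) = (-243/65 - 46/65) + (½)*(2/63)*(113/2) = -289/65 + 113/126 = -29069/8190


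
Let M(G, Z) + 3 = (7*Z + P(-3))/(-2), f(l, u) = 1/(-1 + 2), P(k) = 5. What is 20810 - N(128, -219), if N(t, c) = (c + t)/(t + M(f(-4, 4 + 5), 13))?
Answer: 228923/11 ≈ 20811.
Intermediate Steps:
f(l, u) = 1 (f(l, u) = 1/1 = 1)
M(G, Z) = -11/2 - 7*Z/2 (M(G, Z) = -3 + (7*Z + 5)/(-2) = -3 + (5 + 7*Z)*(-½) = -3 + (-5/2 - 7*Z/2) = -11/2 - 7*Z/2)
N(t, c) = (c + t)/(-51 + t) (N(t, c) = (c + t)/(t + (-11/2 - 7/2*13)) = (c + t)/(t + (-11/2 - 91/2)) = (c + t)/(t - 51) = (c + t)/(-51 + t))
20810 - N(128, -219) = 20810 - (-219 + 128)/(-51 + 128) = 20810 - (-91)/77 = 20810 - 1*(-13/11) = 20810 + 13/11 = 228923/11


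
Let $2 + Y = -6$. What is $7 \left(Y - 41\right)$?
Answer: $-343$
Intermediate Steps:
$Y = -8$ ($Y = -2 - 6 = -8$)
$7 \left(Y - 41\right) = 7 \left(-8 - 41\right) = 7 \left(-49\right) = -343$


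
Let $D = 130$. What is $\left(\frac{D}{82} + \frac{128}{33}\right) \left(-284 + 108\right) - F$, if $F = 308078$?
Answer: $- \frac{38011882}{123} \approx -3.0904 \cdot 10^{5}$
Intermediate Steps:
$\left(\frac{D}{82} + \frac{128}{33}\right) \left(-284 + 108\right) - F = \left(\frac{130}{82} + \frac{128}{33}\right) \left(-284 + 108\right) - 308078 = \left(130 \cdot \frac{1}{82} + 128 \cdot \frac{1}{33}\right) \left(-176\right) - 308078 = \left(\frac{65}{41} + \frac{128}{33}\right) \left(-176\right) - 308078 = \frac{7393}{1353} \left(-176\right) - 308078 = - \frac{118288}{123} - 308078 = - \frac{38011882}{123}$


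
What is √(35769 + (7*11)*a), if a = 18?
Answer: √37155 ≈ 192.76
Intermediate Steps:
√(35769 + (7*11)*a) = √(35769 + (7*11)*18) = √(35769 + 77*18) = √(35769 + 1386) = √37155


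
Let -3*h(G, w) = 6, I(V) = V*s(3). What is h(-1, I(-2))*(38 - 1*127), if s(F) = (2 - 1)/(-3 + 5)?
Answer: 178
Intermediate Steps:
s(F) = 1/2
I(V) = V/2 (I(V) = V*(1/2) = V/2)
h(G, w) = -2 (h(G, w) = -1/3*6 = -2)
h(-1, I(-2))*(38 - 1*127) = -2*(38 - 1*127) = -2*(38 - 127) = -2*(-89) = 178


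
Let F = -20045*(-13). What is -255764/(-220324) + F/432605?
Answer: 8402895738/4765663201 ≈ 1.7632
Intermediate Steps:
F = 260585
-255764/(-220324) + F/432605 = -255764/(-220324) + 260585/432605 = -255764*(-1/220324) + 260585*(1/432605) = 63941/55081 + 52117/86521 = 8402895738/4765663201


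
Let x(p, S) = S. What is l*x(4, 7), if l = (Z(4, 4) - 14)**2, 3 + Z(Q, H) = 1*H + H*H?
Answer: 63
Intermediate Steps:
Z(Q, H) = -3 + H + H**2 (Z(Q, H) = -3 + (1*H + H*H) = -3 + (H + H**2) = -3 + H + H**2)
l = 9 (l = ((-3 + 4 + 4**2) - 14)**2 = ((-3 + 4 + 16) - 14)**2 = (17 - 14)**2 = 3**2 = 9)
l*x(4, 7) = 9*7 = 63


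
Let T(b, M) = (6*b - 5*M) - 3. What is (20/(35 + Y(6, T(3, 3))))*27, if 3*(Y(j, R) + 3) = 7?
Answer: 1620/103 ≈ 15.728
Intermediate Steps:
T(b, M) = -3 - 5*M + 6*b (T(b, M) = (-5*M + 6*b) - 3 = -3 - 5*M + 6*b)
Y(j, R) = -2/3 (Y(j, R) = -3 + (1/3)*7 = -3 + 7/3 = -2/3)
(20/(35 + Y(6, T(3, 3))))*27 = (20/(35 - 2/3))*27 = (20/(103/3))*27 = (20*(3/103))*27 = (60/103)*27 = 1620/103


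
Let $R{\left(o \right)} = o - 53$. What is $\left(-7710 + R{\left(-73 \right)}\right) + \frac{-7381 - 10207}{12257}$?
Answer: $- \frac{96063440}{12257} \approx -7837.4$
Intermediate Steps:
$R{\left(o \right)} = -53 + o$
$\left(-7710 + R{\left(-73 \right)}\right) + \frac{-7381 - 10207}{12257} = \left(-7710 - 126\right) + \frac{-7381 - 10207}{12257} = \left(-7710 - 126\right) + \left(-7381 - 10207\right) \frac{1}{12257} = -7836 - \frac{17588}{12257} = - \frac{96063440}{12257}$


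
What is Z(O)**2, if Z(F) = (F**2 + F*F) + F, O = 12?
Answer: 90000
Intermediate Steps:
Z(F) = F + 2*F**2 (Z(F) = (F**2 + F**2) + F = 2*F**2 + F = F + 2*F**2)
Z(O)**2 = (12*(1 + 2*12))**2 = (12*(1 + 24))**2 = (12*25)**2 = 300**2 = 90000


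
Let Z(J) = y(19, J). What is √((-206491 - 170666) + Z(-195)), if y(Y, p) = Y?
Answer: I*√377138 ≈ 614.12*I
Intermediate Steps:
Z(J) = 19
√((-206491 - 170666) + Z(-195)) = √((-206491 - 170666) + 19) = √(-377157 + 19) = √(-377138) = I*√377138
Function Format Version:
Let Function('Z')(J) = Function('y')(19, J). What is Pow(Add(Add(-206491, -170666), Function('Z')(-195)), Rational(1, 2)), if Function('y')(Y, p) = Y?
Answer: Mul(I, Pow(377138, Rational(1, 2))) ≈ Mul(614.12, I)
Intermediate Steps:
Function('Z')(J) = 19
Pow(Add(Add(-206491, -170666), Function('Z')(-195)), Rational(1, 2)) = Pow(Add(Add(-206491, -170666), 19), Rational(1, 2)) = Pow(Add(-377157, 19), Rational(1, 2)) = Pow(-377138, Rational(1, 2)) = Mul(I, Pow(377138, Rational(1, 2)))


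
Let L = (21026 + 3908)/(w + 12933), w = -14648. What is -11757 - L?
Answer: -2876903/245 ≈ -11742.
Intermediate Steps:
L = -3562/245 (L = (21026 + 3908)/(-14648 + 12933) = 24934/(-1715) = 24934*(-1/1715) = -3562/245 ≈ -14.539)
-11757 - L = -11757 - 1*(-3562/245) = -11757 + 3562/245 = -2876903/245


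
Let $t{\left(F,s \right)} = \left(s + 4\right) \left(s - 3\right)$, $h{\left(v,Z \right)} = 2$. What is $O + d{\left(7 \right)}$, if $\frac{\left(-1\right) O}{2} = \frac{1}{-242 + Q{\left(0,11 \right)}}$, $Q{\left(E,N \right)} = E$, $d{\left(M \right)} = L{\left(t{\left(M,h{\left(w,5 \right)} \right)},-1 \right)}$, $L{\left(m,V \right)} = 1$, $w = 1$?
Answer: $\frac{122}{121} \approx 1.0083$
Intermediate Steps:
$t{\left(F,s \right)} = \left(-3 + s\right) \left(4 + s\right)$ ($t{\left(F,s \right)} = \left(4 + s\right) \left(-3 + s\right) = \left(-3 + s\right) \left(4 + s\right)$)
$d{\left(M \right)} = 1$
$O = \frac{1}{121}$ ($O = - \frac{2}{-242 + 0} = - \frac{2}{-242} = \left(-2\right) \left(- \frac{1}{242}\right) = \frac{1}{121} \approx 0.0082645$)
$O + d{\left(7 \right)} = \frac{1}{121} + 1 = \frac{122}{121}$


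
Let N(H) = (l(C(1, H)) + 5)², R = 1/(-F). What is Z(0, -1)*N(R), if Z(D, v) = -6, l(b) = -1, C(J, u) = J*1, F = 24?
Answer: -96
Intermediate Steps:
C(J, u) = J
R = -1/24 (R = 1/(-1*24) = 1/(-24) = -1/24 ≈ -0.041667)
N(H) = 16 (N(H) = (-1 + 5)² = 4² = 16)
Z(0, -1)*N(R) = -6*16 = -96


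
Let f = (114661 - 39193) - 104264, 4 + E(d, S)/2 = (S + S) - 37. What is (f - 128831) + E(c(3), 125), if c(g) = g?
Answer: -157209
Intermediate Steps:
E(d, S) = -82 + 4*S (E(d, S) = -8 + 2*((S + S) - 37) = -8 + 2*(2*S - 37) = -8 + 2*(-37 + 2*S) = -8 + (-74 + 4*S) = -82 + 4*S)
f = -28796 (f = 75468 - 104264 = -28796)
(f - 128831) + E(c(3), 125) = (-28796 - 128831) + (-82 + 4*125) = -157627 + (-82 + 500) = -157627 + 418 = -157209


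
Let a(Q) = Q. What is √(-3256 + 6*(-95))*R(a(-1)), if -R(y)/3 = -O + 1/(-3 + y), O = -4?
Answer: -45*I*√3826/4 ≈ -695.87*I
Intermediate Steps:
R(y) = -12 - 3/(-3 + y) (R(y) = -3*(-1*(-4) + 1/(-3 + y)) = -3*(4 + 1/(-3 + y)) = -12 - 3/(-3 + y))
√(-3256 + 6*(-95))*R(a(-1)) = √(-3256 + 6*(-95))*(3*(11 - 4*(-1))/(-3 - 1)) = √(-3256 - 570)*(3*(11 + 4)/(-4)) = √(-3826)*(3*(-¼)*15) = (I*√3826)*(-45/4) = -45*I*√3826/4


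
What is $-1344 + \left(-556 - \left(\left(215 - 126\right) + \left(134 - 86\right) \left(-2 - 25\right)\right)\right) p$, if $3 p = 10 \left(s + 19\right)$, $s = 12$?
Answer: $65926$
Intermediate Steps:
$p = \frac{310}{3}$ ($p = \frac{10 \left(12 + 19\right)}{3} = \frac{10 \cdot 31}{3} = \frac{1}{3} \cdot 310 = \frac{310}{3} \approx 103.33$)
$-1344 + \left(-556 - \left(\left(215 - 126\right) + \left(134 - 86\right) \left(-2 - 25\right)\right)\right) p = -1344 + \left(-556 - \left(\left(215 - 126\right) + \left(134 - 86\right) \left(-2 - 25\right)\right)\right) \frac{310}{3} = -1344 + \left(-556 - \left(89 + 48 \left(-27\right)\right)\right) \frac{310}{3} = -1344 + \left(-556 - \left(89 - 1296\right)\right) \frac{310}{3} = -1344 + \left(-556 - -1207\right) \frac{310}{3} = -1344 + \left(-556 + 1207\right) \frac{310}{3} = -1344 + 651 \cdot \frac{310}{3} = -1344 + 67270 = 65926$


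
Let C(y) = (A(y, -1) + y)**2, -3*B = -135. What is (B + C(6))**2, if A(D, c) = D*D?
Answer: 3272481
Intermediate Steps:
A(D, c) = D**2
B = 45 (B = -1/3*(-135) = 45)
C(y) = (y + y**2)**2 (C(y) = (y**2 + y)**2 = (y + y**2)**2)
(B + C(6))**2 = (45 + 6**2*(1 + 6)**2)**2 = (45 + 36*7**2)**2 = (45 + 36*49)**2 = (45 + 1764)**2 = 1809**2 = 3272481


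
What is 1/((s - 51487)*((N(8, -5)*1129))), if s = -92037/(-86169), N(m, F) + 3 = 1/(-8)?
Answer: 114892/20869994330475 ≈ 5.5051e-9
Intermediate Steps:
N(m, F) = -25/8 (N(m, F) = -3 + 1/(-8) = -3 - ⅛ = -25/8)
s = 30679/28723 (s = -92037*(-1/86169) = 30679/28723 ≈ 1.0681)
1/((s - 51487)*((N(8, -5)*1129))) = 1/((30679/28723 - 51487)*((-25/8*1129))) = 1/((-1478830422/28723)*(-28225/8)) = -28723/1478830422*(-8/28225) = 114892/20869994330475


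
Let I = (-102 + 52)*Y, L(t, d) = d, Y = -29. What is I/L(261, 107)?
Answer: 1450/107 ≈ 13.551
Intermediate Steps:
I = 1450 (I = (-102 + 52)*(-29) = -50*(-29) = 1450)
I/L(261, 107) = 1450/107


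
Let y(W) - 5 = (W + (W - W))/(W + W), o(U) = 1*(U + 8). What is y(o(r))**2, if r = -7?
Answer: 121/4 ≈ 30.250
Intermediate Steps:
o(U) = 8 + U (o(U) = 1*(8 + U) = 8 + U)
y(W) = 11/2 (y(W) = 5 + (W + (W - W))/(W + W) = 5 + (W + 0)/((2*W)) = 5 + W*(1/(2*W)) = 5 + 1/2 = 11/2)
y(o(r))**2 = (11/2)**2 = 121/4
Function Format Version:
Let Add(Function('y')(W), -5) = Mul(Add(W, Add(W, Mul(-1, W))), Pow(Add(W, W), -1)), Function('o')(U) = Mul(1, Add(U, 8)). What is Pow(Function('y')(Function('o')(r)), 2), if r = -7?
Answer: Rational(121, 4) ≈ 30.250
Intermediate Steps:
Function('o')(U) = Add(8, U) (Function('o')(U) = Mul(1, Add(8, U)) = Add(8, U))
Function('y')(W) = Rational(11, 2) (Function('y')(W) = Add(5, Mul(Add(W, Add(W, Mul(-1, W))), Pow(Add(W, W), -1))) = Add(5, Mul(Add(W, 0), Pow(Mul(2, W), -1))) = Add(5, Mul(W, Mul(Rational(1, 2), Pow(W, -1)))) = Add(5, Rational(1, 2)) = Rational(11, 2))
Pow(Function('y')(Function('o')(r)), 2) = Pow(Rational(11, 2), 2) = Rational(121, 4)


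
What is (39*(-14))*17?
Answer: -9282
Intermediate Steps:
(39*(-14))*17 = -546*17 = -9282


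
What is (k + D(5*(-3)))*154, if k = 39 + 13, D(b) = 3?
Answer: 8470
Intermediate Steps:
k = 52
(k + D(5*(-3)))*154 = (52 + 3)*154 = 55*154 = 8470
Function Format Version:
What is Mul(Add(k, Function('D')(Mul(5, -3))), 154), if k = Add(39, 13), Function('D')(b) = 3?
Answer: 8470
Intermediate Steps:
k = 52
Mul(Add(k, Function('D')(Mul(5, -3))), 154) = Mul(Add(52, 3), 154) = Mul(55, 154) = 8470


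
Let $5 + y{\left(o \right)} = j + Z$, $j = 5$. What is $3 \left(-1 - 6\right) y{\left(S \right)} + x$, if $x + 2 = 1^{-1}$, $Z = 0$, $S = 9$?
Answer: $-1$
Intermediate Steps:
$x = -1$ ($x = -2 + 1^{-1} = -2 + 1 = -1$)
$y{\left(o \right)} = 0$ ($y{\left(o \right)} = -5 + \left(5 + 0\right) = -5 + 5 = 0$)
$3 \left(-1 - 6\right) y{\left(S \right)} + x = 3 \left(-1 - 6\right) 0 - 1 = 3 \left(-7\right) 0 - 1 = \left(-21\right) 0 - 1 = 0 - 1 = -1$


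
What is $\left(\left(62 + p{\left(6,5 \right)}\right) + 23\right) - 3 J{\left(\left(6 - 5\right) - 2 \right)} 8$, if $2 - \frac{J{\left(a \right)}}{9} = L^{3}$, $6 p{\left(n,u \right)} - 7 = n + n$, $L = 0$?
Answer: $-38088$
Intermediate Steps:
$p{\left(n,u \right)} = \frac{7}{6} + \frac{n}{3}$ ($p{\left(n,u \right)} = \frac{7}{6} + \frac{n + n}{6} = \frac{7}{6} + \frac{2 n}{6} = \frac{7}{6} + \frac{n}{3}$)
$J{\left(a \right)} = 18$ ($J{\left(a \right)} = 18 - 9 \cdot 0^{3} = 18 - 0 = 18 + 0 = 18$)
$\left(\left(62 + p{\left(6,5 \right)}\right) + 23\right) - 3 J{\left(\left(6 - 5\right) - 2 \right)} 8 = \left(\left(62 + \left(\frac{7}{6} + \frac{1}{3} \cdot 6\right)\right) + 23\right) \left(-3\right) 18 \cdot 8 = \left(\left(62 + \left(\frac{7}{6} + 2\right)\right) + 23\right) \left(\left(-54\right) 8\right) = \left(\left(62 + \frac{19}{6}\right) + 23\right) \left(-432\right) = \left(\frac{391}{6} + 23\right) \left(-432\right) = \frac{529}{6} \left(-432\right) = -38088$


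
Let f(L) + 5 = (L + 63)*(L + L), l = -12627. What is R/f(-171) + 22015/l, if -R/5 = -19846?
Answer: 439941245/466327737 ≈ 0.94342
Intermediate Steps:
R = 99230 (R = -5*(-19846) = 99230)
f(L) = -5 + 2*L*(63 + L) (f(L) = -5 + (L + 63)*(L + L) = -5 + (63 + L)*(2*L) = -5 + 2*L*(63 + L))
R/f(-171) + 22015/l = 99230/(-5 + 2*(-171)² + 126*(-171)) + 22015/(-12627) = 99230/(-5 + 2*29241 - 21546) + 22015*(-1/12627) = 99230/(-5 + 58482 - 21546) - 22015/12627 = 99230/36931 - 22015/12627 = 439941245/466327737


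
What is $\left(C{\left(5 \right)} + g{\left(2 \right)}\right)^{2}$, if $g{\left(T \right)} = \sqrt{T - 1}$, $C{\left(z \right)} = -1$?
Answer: $0$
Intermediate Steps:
$g{\left(T \right)} = \sqrt{-1 + T}$
$\left(C{\left(5 \right)} + g{\left(2 \right)}\right)^{2} = \left(-1 + \sqrt{-1 + 2}\right)^{2} = \left(-1 + \sqrt{1}\right)^{2} = \left(-1 + 1\right)^{2} = 0^{2} = 0$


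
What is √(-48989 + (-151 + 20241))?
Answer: 39*I*√19 ≈ 170.0*I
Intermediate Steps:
√(-48989 + (-151 + 20241)) = √(-48989 + 20090) = √(-28899) = 39*I*√19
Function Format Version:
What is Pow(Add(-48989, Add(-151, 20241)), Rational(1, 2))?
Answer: Mul(39, I, Pow(19, Rational(1, 2))) ≈ Mul(170.00, I)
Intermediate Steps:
Pow(Add(-48989, Add(-151, 20241)), Rational(1, 2)) = Pow(Add(-48989, 20090), Rational(1, 2)) = Pow(-28899, Rational(1, 2)) = Mul(39, I, Pow(19, Rational(1, 2)))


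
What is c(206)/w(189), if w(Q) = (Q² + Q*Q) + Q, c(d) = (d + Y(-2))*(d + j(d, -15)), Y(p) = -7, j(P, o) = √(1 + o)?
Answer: 40994/71631 + 199*I*√14/71631 ≈ 0.57229 + 0.010395*I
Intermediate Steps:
c(d) = (-7 + d)*(d + I*√14) (c(d) = (d - 7)*(d + √(1 - 15)) = (-7 + d)*(d + √(-14)) = (-7 + d)*(d + I*√14))
w(Q) = Q + 2*Q² (w(Q) = (Q² + Q²) + Q = 2*Q² + Q = Q + 2*Q²)
c(206)/w(189) = (206² - 7*206 - 7*I*√14 + I*206*√14)/((189*(1 + 2*189))) = (42436 - 1442 - 7*I*√14 + 206*I*√14)/((189*(1 + 378))) = (40994 + 199*I*√14)/((189*379)) = (40994 + 199*I*√14)/71631 = (40994 + 199*I*√14)*(1/71631) = 40994/71631 + 199*I*√14/71631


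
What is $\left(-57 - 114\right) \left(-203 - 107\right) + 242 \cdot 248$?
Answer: $113026$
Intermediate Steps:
$\left(-57 - 114\right) \left(-203 - 107\right) + 242 \cdot 248 = \left(-57 - 114\right) \left(-310\right) + 60016 = \left(-171\right) \left(-310\right) + 60016 = 53010 + 60016 = 113026$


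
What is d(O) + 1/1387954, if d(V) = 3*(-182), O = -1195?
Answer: -757822883/1387954 ≈ -546.00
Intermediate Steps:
d(V) = -546
d(O) + 1/1387954 = -546 + 1/1387954 = -757822883/1387954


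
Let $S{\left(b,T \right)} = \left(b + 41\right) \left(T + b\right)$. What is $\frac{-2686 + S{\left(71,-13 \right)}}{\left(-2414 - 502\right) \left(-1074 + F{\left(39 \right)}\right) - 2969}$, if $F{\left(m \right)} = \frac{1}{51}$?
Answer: $\frac{64770}{53188883} \approx 0.0012177$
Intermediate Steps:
$F{\left(m \right)} = \frac{1}{51}$
$S{\left(b,T \right)} = \left(41 + b\right) \left(T + b\right)$
$\frac{-2686 + S{\left(71,-13 \right)}}{\left(-2414 - 502\right) \left(-1074 + F{\left(39 \right)}\right) - 2969} = \frac{-2686 + \left(71^{2} + 41 \left(-13\right) + 41 \cdot 71 - 923\right)}{\left(-2414 - 502\right) \left(-1074 + \frac{1}{51}\right) - 2969} = \frac{-2686 + \left(5041 - 533 + 2911 - 923\right)}{\left(-2916\right) \left(- \frac{54773}{51}\right) - 2969} = \frac{-2686 + 6496}{\frac{53239356}{17} - 2969} = \frac{3810}{\frac{53188883}{17}} = 3810 \cdot \frac{17}{53188883} = \frac{64770}{53188883}$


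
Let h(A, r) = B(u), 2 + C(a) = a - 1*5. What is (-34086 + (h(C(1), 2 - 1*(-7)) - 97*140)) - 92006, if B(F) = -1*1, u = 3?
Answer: -139673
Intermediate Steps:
C(a) = -7 + a (C(a) = -2 + (a - 1*5) = -2 + (a - 5) = -2 + (-5 + a) = -7 + a)
B(F) = -1
h(A, r) = -1
(-34086 + (h(C(1), 2 - 1*(-7)) - 97*140)) - 92006 = (-34086 + (-1 - 97*140)) - 92006 = (-34086 + (-1 - 13580)) - 92006 = (-34086 - 13581) - 92006 = -47667 - 92006 = -139673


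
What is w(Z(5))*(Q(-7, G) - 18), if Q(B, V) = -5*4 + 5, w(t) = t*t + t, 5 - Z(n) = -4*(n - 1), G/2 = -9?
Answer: -15246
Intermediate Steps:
G = -18 (G = 2*(-9) = -18)
Z(n) = 1 + 4*n (Z(n) = 5 - (-4)*(n - 1) = 5 - (-4)*(-1 + n) = 5 - (4 - 4*n) = 5 + (-4 + 4*n) = 1 + 4*n)
w(t) = t + t² (w(t) = t² + t = t + t²)
Q(B, V) = -15 (Q(B, V) = -20 + 5 = -15)
w(Z(5))*(Q(-7, G) - 18) = ((1 + 4*5)*(1 + (1 + 4*5)))*(-15 - 18) = ((1 + 20)*(1 + (1 + 20)))*(-33) = (21*(1 + 21))*(-33) = (21*22)*(-33) = 462*(-33) = -15246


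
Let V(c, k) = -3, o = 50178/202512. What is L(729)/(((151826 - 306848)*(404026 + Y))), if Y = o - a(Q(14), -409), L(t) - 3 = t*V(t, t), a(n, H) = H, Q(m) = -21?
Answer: 1755104/50383989900753 ≈ 3.4835e-8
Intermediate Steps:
o = 8363/33752 (o = 50178*(1/202512) = 8363/33752 ≈ 0.24778)
L(t) = 3 - 3*t (L(t) = 3 + t*(-3) = 3 - 3*t)
Y = 13812931/33752 (Y = 8363/33752 - 1*(-409) = 8363/33752 + 409 = 13812931/33752 ≈ 409.25)
L(729)/(((151826 - 306848)*(404026 + Y))) = (3 - 3*729)/(((151826 - 306848)*(404026 + 13812931/33752))) = (3 - 2187)/((-155022*13650498483/33752)) = -2184/(-1058063787915813/16876) = -2184*(-16876/1058063787915813) = 1755104/50383989900753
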